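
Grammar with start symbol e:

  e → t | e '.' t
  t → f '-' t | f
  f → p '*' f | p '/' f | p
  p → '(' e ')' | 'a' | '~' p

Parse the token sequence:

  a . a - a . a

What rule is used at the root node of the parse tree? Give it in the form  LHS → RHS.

e → e '.' t

[e [e [e [t [f [p a]]]] . [t [f [p a]] - [t [f [p a]]]]] . [t [f [p a]]]]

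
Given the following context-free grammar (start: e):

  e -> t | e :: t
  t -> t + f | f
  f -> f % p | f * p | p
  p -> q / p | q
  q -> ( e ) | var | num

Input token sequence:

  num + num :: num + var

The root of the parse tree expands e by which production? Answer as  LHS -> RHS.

[e [e [t [t [f [p [q num]]]] + [f [p [q num]]]]] :: [t [t [f [p [q num]]]] + [f [p [q var]]]]]

e -> e :: t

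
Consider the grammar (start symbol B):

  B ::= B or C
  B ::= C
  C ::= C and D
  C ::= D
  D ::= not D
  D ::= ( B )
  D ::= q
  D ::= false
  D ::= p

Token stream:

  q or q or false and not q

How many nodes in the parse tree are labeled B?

[B [B [B [C [D q]]] or [C [D q]]] or [C [C [D false]] and [D not [D q]]]]

3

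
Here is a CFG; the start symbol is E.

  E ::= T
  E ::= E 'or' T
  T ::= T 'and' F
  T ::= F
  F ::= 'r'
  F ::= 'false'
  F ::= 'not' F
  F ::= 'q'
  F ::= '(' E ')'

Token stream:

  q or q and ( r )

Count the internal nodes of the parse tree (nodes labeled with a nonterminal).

11

[E [E [T [F q]]] or [T [T [F q]] and [F ( [E [T [F r]]] )]]]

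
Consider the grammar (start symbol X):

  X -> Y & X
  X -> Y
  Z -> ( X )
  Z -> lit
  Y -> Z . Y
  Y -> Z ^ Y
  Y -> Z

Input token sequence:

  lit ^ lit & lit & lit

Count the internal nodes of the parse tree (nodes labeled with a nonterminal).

[X [Y [Z lit] ^ [Y [Z lit]]] & [X [Y [Z lit]] & [X [Y [Z lit]]]]]

11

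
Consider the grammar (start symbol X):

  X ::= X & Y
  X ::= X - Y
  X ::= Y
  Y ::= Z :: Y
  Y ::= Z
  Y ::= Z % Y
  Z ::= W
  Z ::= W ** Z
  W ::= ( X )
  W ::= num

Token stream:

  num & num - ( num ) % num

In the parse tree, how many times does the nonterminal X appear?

4

[X [X [X [Y [Z [W num]]]] & [Y [Z [W num]]]] - [Y [Z [W ( [X [Y [Z [W num]]]] )]] % [Y [Z [W num]]]]]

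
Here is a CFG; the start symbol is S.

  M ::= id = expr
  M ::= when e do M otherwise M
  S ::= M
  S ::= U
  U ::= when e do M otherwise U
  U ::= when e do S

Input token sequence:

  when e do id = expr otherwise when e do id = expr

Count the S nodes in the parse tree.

[S [U when e do [M id = expr] otherwise [U when e do [S [M id = expr]]]]]

2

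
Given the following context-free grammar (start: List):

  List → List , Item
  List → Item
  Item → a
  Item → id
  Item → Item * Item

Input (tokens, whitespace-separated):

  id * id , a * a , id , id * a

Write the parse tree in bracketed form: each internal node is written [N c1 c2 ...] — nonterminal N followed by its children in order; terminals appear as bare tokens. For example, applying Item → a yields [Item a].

[List [List [List [List [Item [Item id] * [Item id]]] , [Item [Item a] * [Item a]]] , [Item id]] , [Item [Item id] * [Item a]]]

List
List , Item
List , Item , Item
List , Item , Item , Item
Item , Item , Item , Item
Item * Item , Item , Item , Item
id * Item , Item , Item , Item
id * id , Item , Item , Item
id * id , Item * Item , Item , Item
id * id , a * Item , Item , Item
id * id , a * a , Item , Item
id * id , a * a , id , Item
id * id , a * a , id , Item * Item
id * id , a * a , id , id * Item
id * id , a * a , id , id * a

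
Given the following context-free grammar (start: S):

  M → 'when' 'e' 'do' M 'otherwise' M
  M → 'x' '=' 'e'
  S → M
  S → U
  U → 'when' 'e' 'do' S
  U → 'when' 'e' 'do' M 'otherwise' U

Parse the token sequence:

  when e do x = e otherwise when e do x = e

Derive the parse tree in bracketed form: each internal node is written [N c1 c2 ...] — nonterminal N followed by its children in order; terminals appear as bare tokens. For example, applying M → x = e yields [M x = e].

S
U
when e do M otherwise U
when e do x = e otherwise U
when e do x = e otherwise when e do S
when e do x = e otherwise when e do M
when e do x = e otherwise when e do x = e

[S [U when e do [M x = e] otherwise [U when e do [S [M x = e]]]]]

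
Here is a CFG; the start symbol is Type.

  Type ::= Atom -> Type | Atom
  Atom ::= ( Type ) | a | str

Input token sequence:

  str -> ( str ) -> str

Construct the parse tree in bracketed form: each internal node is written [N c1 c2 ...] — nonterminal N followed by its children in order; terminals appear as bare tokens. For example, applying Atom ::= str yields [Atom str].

[Type [Atom str] -> [Type [Atom ( [Type [Atom str]] )] -> [Type [Atom str]]]]

Type
Atom -> Type
str -> Type
str -> Atom -> Type
str -> ( Type ) -> Type
str -> ( Atom ) -> Type
str -> ( str ) -> Type
str -> ( str ) -> Atom
str -> ( str ) -> str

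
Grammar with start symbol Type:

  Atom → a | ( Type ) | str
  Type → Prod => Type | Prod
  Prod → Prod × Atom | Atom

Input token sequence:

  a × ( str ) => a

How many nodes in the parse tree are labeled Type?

3

[Type [Prod [Prod [Atom a]] × [Atom ( [Type [Prod [Atom str]]] )]] => [Type [Prod [Atom a]]]]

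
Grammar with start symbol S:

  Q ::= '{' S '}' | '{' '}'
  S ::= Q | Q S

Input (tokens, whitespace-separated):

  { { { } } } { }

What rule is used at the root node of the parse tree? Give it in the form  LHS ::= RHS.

S ::= Q S

[S [Q { [S [Q { [S [Q { }]] }]] }] [S [Q { }]]]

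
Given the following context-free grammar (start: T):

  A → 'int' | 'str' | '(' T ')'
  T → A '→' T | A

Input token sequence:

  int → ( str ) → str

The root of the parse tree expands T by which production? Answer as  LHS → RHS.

[T [A int] → [T [A ( [T [A str]] )] → [T [A str]]]]

T → A '→' T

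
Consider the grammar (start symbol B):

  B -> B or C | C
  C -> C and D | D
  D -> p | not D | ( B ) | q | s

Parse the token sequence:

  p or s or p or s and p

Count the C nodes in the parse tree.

[B [B [B [B [C [D p]]] or [C [D s]]] or [C [D p]]] or [C [C [D s]] and [D p]]]

5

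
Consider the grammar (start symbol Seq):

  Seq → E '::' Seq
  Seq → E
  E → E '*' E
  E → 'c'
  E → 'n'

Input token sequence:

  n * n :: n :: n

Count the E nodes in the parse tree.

5

[Seq [E [E n] * [E n]] :: [Seq [E n] :: [Seq [E n]]]]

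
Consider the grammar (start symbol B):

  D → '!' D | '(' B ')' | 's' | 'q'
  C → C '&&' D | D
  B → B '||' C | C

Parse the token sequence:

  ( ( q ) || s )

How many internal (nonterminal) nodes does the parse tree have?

[B [C [D ( [B [B [C [D ( [B [C [D q]]] )]]] || [C [D s]]] )]]]

12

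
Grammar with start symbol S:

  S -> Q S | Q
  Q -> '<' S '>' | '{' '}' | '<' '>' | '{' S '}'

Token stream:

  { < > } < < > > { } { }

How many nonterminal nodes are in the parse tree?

[S [Q { [S [Q < >]] }] [S [Q < [S [Q < >]] >] [S [Q { }] [S [Q { }]]]]]

12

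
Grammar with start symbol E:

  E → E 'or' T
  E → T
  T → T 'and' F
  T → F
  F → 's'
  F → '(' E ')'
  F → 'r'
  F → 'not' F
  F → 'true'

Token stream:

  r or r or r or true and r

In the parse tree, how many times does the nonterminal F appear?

[E [E [E [E [T [F r]]] or [T [F r]]] or [T [F r]]] or [T [T [F true]] and [F r]]]

5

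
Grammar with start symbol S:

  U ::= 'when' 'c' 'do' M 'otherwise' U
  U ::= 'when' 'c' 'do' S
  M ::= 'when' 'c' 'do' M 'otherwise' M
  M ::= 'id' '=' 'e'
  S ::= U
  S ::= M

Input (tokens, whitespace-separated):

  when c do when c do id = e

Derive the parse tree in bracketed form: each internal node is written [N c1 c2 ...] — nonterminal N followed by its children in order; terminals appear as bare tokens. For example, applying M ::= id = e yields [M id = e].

S
U
when c do S
when c do U
when c do when c do S
when c do when c do M
when c do when c do id = e

[S [U when c do [S [U when c do [S [M id = e]]]]]]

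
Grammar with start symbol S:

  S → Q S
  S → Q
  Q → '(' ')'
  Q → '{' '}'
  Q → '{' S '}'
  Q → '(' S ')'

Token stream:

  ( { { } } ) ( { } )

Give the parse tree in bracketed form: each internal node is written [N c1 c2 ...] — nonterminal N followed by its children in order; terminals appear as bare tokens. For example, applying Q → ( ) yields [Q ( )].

S
Q S
( S ) S
( Q ) S
( { S } ) S
( { Q } ) S
( { { } } ) S
( { { } } ) Q
( { { } } ) ( S )
( { { } } ) ( Q )
( { { } } ) ( { } )

[S [Q ( [S [Q { [S [Q { }]] }]] )] [S [Q ( [S [Q { }]] )]]]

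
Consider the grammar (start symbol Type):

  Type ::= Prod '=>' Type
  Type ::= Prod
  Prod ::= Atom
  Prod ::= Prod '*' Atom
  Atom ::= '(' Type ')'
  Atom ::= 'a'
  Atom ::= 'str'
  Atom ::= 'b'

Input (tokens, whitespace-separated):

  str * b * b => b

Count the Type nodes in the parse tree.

[Type [Prod [Prod [Prod [Atom str]] * [Atom b]] * [Atom b]] => [Type [Prod [Atom b]]]]

2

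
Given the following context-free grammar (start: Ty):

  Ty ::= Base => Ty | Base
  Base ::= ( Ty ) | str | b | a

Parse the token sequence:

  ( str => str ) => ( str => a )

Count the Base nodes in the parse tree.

[Ty [Base ( [Ty [Base str] => [Ty [Base str]]] )] => [Ty [Base ( [Ty [Base str] => [Ty [Base a]]] )]]]

6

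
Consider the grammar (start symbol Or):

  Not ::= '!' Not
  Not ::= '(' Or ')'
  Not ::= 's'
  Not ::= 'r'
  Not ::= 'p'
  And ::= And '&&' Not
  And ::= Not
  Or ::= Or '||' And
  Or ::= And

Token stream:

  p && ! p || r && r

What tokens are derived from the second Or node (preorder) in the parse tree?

p && ! p

[Or [Or [And [And [Not p]] && [Not ! [Not p]]]] || [And [And [Not r]] && [Not r]]]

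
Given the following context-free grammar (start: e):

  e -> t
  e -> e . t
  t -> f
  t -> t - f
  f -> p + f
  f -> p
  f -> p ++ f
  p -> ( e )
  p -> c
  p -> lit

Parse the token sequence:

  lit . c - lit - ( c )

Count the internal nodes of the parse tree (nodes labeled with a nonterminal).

[e [e [t [f [p lit]]]] . [t [t [t [f [p c]]] - [f [p lit]]] - [f [p ( [e [t [f [p c]]]] )]]]]

18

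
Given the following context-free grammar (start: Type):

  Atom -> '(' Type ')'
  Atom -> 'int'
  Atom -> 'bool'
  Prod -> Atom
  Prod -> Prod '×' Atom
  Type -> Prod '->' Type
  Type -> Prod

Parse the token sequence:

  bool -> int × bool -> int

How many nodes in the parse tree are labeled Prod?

4

[Type [Prod [Atom bool]] -> [Type [Prod [Prod [Atom int]] × [Atom bool]] -> [Type [Prod [Atom int]]]]]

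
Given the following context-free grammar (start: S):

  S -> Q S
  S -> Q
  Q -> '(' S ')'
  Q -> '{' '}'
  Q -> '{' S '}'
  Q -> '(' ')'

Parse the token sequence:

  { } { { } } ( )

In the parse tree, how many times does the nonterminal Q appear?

4

[S [Q { }] [S [Q { [S [Q { }]] }] [S [Q ( )]]]]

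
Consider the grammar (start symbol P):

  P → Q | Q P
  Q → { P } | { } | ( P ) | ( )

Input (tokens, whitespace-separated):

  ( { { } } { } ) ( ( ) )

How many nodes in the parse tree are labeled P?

[P [Q ( [P [Q { [P [Q { }]] }] [P [Q { }]]] )] [P [Q ( [P [Q ( )]] )]]]

6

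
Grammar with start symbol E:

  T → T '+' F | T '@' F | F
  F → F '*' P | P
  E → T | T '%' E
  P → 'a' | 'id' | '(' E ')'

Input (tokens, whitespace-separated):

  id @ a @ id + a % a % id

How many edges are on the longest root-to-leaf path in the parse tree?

7

[E [T [T [T [T [F [P id]]] @ [F [P a]]] @ [F [P id]]] + [F [P a]]] % [E [T [F [P a]]] % [E [T [F [P id]]]]]]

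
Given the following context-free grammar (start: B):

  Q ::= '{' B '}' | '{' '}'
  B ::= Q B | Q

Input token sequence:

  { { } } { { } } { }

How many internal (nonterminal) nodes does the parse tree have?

[B [Q { [B [Q { }]] }] [B [Q { [B [Q { }]] }] [B [Q { }]]]]

10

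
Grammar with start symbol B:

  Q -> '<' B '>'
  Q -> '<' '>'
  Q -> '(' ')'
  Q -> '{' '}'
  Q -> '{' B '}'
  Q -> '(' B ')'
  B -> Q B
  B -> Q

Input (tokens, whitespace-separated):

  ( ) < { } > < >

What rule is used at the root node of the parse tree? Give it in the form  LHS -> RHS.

[B [Q ( )] [B [Q < [B [Q { }]] >] [B [Q < >]]]]

B -> Q B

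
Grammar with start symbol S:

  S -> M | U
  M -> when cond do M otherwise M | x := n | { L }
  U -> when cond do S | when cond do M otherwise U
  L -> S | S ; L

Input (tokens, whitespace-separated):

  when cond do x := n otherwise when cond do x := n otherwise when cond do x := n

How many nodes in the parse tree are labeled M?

3

[S [U when cond do [M x := n] otherwise [U when cond do [M x := n] otherwise [U when cond do [S [M x := n]]]]]]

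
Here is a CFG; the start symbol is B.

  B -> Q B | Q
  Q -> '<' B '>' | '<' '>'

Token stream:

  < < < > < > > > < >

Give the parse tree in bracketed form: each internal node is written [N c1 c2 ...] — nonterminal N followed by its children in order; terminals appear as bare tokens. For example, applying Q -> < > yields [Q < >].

B
Q B
< B > B
< Q > B
< < B > > B
< < Q B > > B
< < < > B > > B
< < < > Q > > B
< < < > < > > > B
< < < > < > > > Q
< < < > < > > > < >

[B [Q < [B [Q < [B [Q < >] [B [Q < >]]] >]] >] [B [Q < >]]]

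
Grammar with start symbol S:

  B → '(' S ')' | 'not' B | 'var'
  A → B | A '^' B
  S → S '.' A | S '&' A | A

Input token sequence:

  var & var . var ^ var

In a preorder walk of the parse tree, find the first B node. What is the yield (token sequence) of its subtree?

[S [S [S [A [B var]]] & [A [B var]]] . [A [A [B var]] ^ [B var]]]

var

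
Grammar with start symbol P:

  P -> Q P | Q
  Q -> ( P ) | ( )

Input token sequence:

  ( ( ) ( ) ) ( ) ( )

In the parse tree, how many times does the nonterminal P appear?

[P [Q ( [P [Q ( )] [P [Q ( )]]] )] [P [Q ( )] [P [Q ( )]]]]

5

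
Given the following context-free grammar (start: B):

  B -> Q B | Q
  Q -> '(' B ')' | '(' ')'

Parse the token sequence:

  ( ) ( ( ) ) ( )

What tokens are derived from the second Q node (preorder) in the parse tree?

( ( ) )

[B [Q ( )] [B [Q ( [B [Q ( )]] )] [B [Q ( )]]]]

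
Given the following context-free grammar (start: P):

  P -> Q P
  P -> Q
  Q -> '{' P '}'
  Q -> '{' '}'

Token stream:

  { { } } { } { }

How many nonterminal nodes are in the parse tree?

8

[P [Q { [P [Q { }]] }] [P [Q { }] [P [Q { }]]]]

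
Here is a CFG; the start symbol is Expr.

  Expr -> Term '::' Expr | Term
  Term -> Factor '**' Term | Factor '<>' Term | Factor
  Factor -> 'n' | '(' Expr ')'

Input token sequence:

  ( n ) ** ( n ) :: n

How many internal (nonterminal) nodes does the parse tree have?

14

[Expr [Term [Factor ( [Expr [Term [Factor n]]] )] ** [Term [Factor ( [Expr [Term [Factor n]]] )]]] :: [Expr [Term [Factor n]]]]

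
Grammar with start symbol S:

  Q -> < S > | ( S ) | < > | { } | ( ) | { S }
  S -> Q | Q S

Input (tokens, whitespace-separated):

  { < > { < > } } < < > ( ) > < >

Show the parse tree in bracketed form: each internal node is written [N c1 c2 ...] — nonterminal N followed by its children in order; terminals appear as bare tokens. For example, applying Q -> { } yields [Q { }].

[S [Q { [S [Q < >] [S [Q { [S [Q < >]] }]]] }] [S [Q < [S [Q < >] [S [Q ( )]]] >] [S [Q < >]]]]

S
Q S
{ S } S
{ Q S } S
{ < > S } S
{ < > Q } S
{ < > { S } } S
{ < > { Q } } S
{ < > { < > } } S
{ < > { < > } } Q S
{ < > { < > } } < S > S
{ < > { < > } } < Q S > S
{ < > { < > } } < < > S > S
{ < > { < > } } < < > Q > S
{ < > { < > } } < < > ( ) > S
{ < > { < > } } < < > ( ) > Q
{ < > { < > } } < < > ( ) > < >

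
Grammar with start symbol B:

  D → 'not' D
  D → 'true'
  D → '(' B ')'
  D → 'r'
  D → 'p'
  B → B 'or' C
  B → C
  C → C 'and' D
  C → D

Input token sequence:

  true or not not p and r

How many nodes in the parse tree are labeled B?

[B [B [C [D true]]] or [C [C [D not [D not [D p]]]] and [D r]]]

2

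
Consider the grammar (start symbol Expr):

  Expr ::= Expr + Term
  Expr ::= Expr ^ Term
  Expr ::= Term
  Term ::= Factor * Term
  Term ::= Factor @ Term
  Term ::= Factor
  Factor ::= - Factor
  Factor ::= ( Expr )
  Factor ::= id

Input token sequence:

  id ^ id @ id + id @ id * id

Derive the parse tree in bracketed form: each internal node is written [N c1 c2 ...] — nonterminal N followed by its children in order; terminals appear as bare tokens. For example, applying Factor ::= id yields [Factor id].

[Expr [Expr [Expr [Term [Factor id]]] ^ [Term [Factor id] @ [Term [Factor id]]]] + [Term [Factor id] @ [Term [Factor id] * [Term [Factor id]]]]]

Expr
Expr + Term
Expr ^ Term + Term
Term ^ Term + Term
Factor ^ Term + Term
id ^ Term + Term
id ^ Factor @ Term + Term
id ^ id @ Term + Term
id ^ id @ Factor + Term
id ^ id @ id + Term
id ^ id @ id + Factor @ Term
id ^ id @ id + id @ Term
id ^ id @ id + id @ Factor * Term
id ^ id @ id + id @ id * Term
id ^ id @ id + id @ id * Factor
id ^ id @ id + id @ id * id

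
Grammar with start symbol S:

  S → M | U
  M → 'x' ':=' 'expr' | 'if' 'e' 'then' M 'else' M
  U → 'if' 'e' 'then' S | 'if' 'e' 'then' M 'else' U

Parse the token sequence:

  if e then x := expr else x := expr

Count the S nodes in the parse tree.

[S [M if e then [M x := expr] else [M x := expr]]]

1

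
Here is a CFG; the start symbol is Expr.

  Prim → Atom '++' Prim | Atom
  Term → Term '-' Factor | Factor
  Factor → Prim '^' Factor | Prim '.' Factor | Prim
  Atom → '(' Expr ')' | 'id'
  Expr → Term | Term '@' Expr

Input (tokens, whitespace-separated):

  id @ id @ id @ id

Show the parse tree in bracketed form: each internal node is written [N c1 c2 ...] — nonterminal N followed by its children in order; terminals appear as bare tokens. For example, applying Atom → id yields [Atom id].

[Expr [Term [Factor [Prim [Atom id]]]] @ [Expr [Term [Factor [Prim [Atom id]]]] @ [Expr [Term [Factor [Prim [Atom id]]]] @ [Expr [Term [Factor [Prim [Atom id]]]]]]]]

Expr
Term @ Expr
Factor @ Expr
Prim @ Expr
Atom @ Expr
id @ Expr
id @ Term @ Expr
id @ Factor @ Expr
id @ Prim @ Expr
id @ Atom @ Expr
id @ id @ Expr
id @ id @ Term @ Expr
id @ id @ Factor @ Expr
id @ id @ Prim @ Expr
id @ id @ Atom @ Expr
id @ id @ id @ Expr
id @ id @ id @ Term
id @ id @ id @ Factor
id @ id @ id @ Prim
id @ id @ id @ Atom
id @ id @ id @ id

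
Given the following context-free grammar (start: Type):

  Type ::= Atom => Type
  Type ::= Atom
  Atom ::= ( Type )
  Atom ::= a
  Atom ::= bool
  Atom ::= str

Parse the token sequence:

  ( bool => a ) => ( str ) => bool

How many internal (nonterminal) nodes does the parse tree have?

12

[Type [Atom ( [Type [Atom bool] => [Type [Atom a]]] )] => [Type [Atom ( [Type [Atom str]] )] => [Type [Atom bool]]]]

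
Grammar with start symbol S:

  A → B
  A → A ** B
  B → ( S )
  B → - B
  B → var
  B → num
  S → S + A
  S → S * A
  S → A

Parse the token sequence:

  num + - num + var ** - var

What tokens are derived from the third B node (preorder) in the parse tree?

num

[S [S [S [A [B num]]] + [A [B - [B num]]]] + [A [A [B var]] ** [B - [B var]]]]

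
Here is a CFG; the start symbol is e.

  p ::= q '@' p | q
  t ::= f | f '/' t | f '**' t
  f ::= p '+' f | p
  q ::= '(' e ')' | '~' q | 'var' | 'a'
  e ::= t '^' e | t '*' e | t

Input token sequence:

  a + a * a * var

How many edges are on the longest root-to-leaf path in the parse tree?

7

[e [t [f [p [q a]] + [f [p [q a]]]]] * [e [t [f [p [q a]]]] * [e [t [f [p [q var]]]]]]]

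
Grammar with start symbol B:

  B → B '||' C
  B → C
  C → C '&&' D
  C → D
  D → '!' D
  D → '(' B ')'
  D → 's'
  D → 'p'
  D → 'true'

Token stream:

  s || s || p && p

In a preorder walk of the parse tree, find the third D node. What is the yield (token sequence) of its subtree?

p

[B [B [B [C [D s]]] || [C [D s]]] || [C [C [D p]] && [D p]]]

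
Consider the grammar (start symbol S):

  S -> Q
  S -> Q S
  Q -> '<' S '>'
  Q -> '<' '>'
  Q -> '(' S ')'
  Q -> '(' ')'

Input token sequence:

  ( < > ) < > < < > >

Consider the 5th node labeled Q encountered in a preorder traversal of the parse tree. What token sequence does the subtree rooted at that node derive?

< >

[S [Q ( [S [Q < >]] )] [S [Q < >] [S [Q < [S [Q < >]] >]]]]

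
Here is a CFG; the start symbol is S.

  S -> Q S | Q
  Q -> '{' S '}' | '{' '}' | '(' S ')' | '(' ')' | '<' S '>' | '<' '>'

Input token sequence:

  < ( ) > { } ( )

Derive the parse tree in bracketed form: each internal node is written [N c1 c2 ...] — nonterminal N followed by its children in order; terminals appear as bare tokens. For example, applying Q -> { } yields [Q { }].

[S [Q < [S [Q ( )]] >] [S [Q { }] [S [Q ( )]]]]

S
Q S
< S > S
< Q > S
< ( ) > S
< ( ) > Q S
< ( ) > { } S
< ( ) > { } Q
< ( ) > { } ( )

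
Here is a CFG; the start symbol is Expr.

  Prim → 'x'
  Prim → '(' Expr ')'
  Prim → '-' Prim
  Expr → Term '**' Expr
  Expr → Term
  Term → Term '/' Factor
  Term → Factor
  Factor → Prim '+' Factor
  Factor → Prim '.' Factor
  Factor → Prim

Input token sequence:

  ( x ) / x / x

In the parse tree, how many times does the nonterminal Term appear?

4

[Expr [Term [Term [Term [Factor [Prim ( [Expr [Term [Factor [Prim x]]]] )]]] / [Factor [Prim x]]] / [Factor [Prim x]]]]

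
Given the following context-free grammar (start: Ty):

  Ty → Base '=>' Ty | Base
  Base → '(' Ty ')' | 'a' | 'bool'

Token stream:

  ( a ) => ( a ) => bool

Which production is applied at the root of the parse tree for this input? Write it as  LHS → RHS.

[Ty [Base ( [Ty [Base a]] )] => [Ty [Base ( [Ty [Base a]] )] => [Ty [Base bool]]]]

Ty → Base '=>' Ty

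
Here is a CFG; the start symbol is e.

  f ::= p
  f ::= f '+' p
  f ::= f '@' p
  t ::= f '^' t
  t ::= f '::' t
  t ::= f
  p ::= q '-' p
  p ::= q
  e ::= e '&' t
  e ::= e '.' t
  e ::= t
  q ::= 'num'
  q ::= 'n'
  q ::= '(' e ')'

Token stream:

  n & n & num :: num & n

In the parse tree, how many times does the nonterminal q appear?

[e [e [e [e [t [f [p [q n]]]]] & [t [f [p [q n]]]]] & [t [f [p [q num]]] :: [t [f [p [q num]]]]]] & [t [f [p [q n]]]]]

5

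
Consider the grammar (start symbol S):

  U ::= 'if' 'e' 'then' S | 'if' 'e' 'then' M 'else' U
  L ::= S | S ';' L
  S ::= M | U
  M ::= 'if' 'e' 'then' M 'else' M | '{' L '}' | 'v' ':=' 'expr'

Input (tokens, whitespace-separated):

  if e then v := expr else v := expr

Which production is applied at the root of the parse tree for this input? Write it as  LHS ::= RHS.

[S [M if e then [M v := expr] else [M v := expr]]]

S ::= M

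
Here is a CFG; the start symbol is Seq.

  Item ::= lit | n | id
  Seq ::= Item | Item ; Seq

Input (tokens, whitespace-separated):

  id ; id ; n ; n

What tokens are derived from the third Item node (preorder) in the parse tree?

n

[Seq [Item id] ; [Seq [Item id] ; [Seq [Item n] ; [Seq [Item n]]]]]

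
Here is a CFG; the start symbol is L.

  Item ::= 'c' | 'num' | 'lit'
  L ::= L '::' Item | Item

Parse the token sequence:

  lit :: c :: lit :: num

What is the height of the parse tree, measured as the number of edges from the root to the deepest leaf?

5

[L [L [L [L [Item lit]] :: [Item c]] :: [Item lit]] :: [Item num]]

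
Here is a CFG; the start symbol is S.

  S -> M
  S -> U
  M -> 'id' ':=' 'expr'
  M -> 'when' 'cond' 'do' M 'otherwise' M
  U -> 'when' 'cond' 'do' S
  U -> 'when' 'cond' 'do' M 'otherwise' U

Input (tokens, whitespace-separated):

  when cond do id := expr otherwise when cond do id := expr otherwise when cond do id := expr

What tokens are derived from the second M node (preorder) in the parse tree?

id := expr

[S [U when cond do [M id := expr] otherwise [U when cond do [M id := expr] otherwise [U when cond do [S [M id := expr]]]]]]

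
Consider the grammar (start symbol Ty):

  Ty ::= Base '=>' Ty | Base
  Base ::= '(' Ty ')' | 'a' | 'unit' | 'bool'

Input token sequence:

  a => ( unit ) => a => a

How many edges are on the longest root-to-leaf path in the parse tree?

5

[Ty [Base a] => [Ty [Base ( [Ty [Base unit]] )] => [Ty [Base a] => [Ty [Base a]]]]]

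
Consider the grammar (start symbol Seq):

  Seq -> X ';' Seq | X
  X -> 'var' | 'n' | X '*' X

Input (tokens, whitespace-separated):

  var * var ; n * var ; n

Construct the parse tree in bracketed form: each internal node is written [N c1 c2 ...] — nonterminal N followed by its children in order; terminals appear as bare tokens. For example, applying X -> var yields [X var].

[Seq [X [X var] * [X var]] ; [Seq [X [X n] * [X var]] ; [Seq [X n]]]]

Seq
X ; Seq
X * X ; Seq
var * X ; Seq
var * var ; Seq
var * var ; X ; Seq
var * var ; X * X ; Seq
var * var ; n * X ; Seq
var * var ; n * var ; Seq
var * var ; n * var ; X
var * var ; n * var ; n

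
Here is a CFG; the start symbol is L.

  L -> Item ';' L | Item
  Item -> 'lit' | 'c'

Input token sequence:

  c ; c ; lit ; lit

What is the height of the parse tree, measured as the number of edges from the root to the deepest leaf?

5

[L [Item c] ; [L [Item c] ; [L [Item lit] ; [L [Item lit]]]]]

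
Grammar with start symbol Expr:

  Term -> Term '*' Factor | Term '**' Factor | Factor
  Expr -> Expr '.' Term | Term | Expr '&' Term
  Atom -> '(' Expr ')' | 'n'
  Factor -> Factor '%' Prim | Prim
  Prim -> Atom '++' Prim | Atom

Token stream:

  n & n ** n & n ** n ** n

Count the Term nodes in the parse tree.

[Expr [Expr [Expr [Term [Factor [Prim [Atom n]]]]] & [Term [Term [Factor [Prim [Atom n]]]] ** [Factor [Prim [Atom n]]]]] & [Term [Term [Term [Factor [Prim [Atom n]]]] ** [Factor [Prim [Atom n]]]] ** [Factor [Prim [Atom n]]]]]

6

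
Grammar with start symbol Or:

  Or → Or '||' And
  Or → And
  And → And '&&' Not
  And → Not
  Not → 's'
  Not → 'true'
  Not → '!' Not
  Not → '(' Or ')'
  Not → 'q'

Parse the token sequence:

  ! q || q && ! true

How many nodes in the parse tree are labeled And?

3

[Or [Or [And [Not ! [Not q]]]] || [And [And [Not q]] && [Not ! [Not true]]]]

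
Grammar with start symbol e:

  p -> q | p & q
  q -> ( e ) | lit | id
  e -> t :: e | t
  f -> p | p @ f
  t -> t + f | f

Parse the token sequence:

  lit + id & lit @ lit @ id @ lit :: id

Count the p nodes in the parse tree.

[e [t [t [f [p [q lit]]]] + [f [p [p [q id]] & [q lit]] @ [f [p [q lit]] @ [f [p [q id]] @ [f [p [q lit]]]]]]] :: [e [t [f [p [q id]]]]]]

7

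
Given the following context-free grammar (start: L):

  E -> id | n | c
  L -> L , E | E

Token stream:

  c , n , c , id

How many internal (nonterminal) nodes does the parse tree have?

[L [L [L [L [E c]] , [E n]] , [E c]] , [E id]]

8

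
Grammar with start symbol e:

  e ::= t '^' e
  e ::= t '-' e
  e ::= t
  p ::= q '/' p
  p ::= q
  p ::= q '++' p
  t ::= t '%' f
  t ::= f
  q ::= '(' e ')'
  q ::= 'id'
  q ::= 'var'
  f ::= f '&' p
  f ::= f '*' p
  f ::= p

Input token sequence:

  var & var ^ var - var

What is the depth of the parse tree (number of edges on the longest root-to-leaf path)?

[e [t [f [f [p [q var]]] & [p [q var]]]] ^ [e [t [f [p [q var]]]] - [e [t [f [p [q var]]]]]]]

7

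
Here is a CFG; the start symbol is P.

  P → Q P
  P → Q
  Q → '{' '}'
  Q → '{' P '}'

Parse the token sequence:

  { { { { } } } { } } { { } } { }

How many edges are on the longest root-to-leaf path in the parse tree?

[P [Q { [P [Q { [P [Q { [P [Q { }]] }]] }] [P [Q { }]]] }] [P [Q { [P [Q { }]] }] [P [Q { }]]]]

8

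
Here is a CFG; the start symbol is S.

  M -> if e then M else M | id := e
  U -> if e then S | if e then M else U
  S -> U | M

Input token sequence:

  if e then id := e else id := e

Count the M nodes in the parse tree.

3

[S [M if e then [M id := e] else [M id := e]]]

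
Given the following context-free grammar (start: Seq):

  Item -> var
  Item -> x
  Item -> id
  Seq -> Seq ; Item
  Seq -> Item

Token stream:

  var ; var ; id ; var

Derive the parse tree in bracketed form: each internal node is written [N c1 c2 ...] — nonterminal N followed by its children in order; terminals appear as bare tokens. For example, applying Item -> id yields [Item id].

[Seq [Seq [Seq [Seq [Item var]] ; [Item var]] ; [Item id]] ; [Item var]]

Seq
Seq ; Item
Seq ; Item ; Item
Seq ; Item ; Item ; Item
Item ; Item ; Item ; Item
var ; Item ; Item ; Item
var ; var ; Item ; Item
var ; var ; id ; Item
var ; var ; id ; var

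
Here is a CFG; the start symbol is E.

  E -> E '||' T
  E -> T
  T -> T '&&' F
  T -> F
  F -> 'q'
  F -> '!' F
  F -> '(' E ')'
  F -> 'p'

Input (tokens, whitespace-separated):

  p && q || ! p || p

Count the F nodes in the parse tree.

[E [E [E [T [T [F p]] && [F q]]] || [T [F ! [F p]]]] || [T [F p]]]

5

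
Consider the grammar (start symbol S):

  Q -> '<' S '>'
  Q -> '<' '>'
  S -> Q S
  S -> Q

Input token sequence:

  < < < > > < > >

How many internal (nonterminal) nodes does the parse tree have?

[S [Q < [S [Q < [S [Q < >]] >] [S [Q < >]]] >]]

8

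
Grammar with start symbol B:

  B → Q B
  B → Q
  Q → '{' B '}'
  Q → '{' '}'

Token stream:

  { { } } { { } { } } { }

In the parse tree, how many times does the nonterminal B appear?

6

[B [Q { [B [Q { }]] }] [B [Q { [B [Q { }] [B [Q { }]]] }] [B [Q { }]]]]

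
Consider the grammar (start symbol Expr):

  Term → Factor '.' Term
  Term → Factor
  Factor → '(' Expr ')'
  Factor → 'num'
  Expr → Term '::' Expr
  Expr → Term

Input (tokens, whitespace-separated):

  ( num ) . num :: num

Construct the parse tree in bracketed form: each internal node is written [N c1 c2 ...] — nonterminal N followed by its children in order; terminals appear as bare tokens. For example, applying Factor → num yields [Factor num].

[Expr [Term [Factor ( [Expr [Term [Factor num]]] )] . [Term [Factor num]]] :: [Expr [Term [Factor num]]]]

Expr
Term :: Expr
Factor . Term :: Expr
( Expr ) . Term :: Expr
( Term ) . Term :: Expr
( Factor ) . Term :: Expr
( num ) . Term :: Expr
( num ) . Factor :: Expr
( num ) . num :: Expr
( num ) . num :: Term
( num ) . num :: Factor
( num ) . num :: num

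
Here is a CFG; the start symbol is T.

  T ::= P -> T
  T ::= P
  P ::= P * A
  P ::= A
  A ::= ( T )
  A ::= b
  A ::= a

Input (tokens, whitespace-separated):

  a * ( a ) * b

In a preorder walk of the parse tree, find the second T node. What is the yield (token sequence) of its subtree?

a

[T [P [P [P [A a]] * [A ( [T [P [A a]]] )]] * [A b]]]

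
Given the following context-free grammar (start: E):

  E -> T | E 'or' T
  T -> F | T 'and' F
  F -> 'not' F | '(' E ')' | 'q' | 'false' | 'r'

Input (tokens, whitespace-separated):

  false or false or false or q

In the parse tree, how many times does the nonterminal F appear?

4

[E [E [E [E [T [F false]]] or [T [F false]]] or [T [F false]]] or [T [F q]]]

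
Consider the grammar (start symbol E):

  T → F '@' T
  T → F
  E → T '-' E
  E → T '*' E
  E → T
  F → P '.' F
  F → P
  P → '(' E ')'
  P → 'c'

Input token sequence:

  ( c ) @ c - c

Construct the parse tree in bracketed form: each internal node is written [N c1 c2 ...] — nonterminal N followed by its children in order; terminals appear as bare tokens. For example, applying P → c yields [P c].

[E [T [F [P ( [E [T [F [P c]]]] )]] @ [T [F [P c]]]] - [E [T [F [P c]]]]]

E
T - E
F @ T - E
P @ T - E
( E ) @ T - E
( T ) @ T - E
( F ) @ T - E
( P ) @ T - E
( c ) @ T - E
( c ) @ F - E
( c ) @ P - E
( c ) @ c - E
( c ) @ c - T
( c ) @ c - F
( c ) @ c - P
( c ) @ c - c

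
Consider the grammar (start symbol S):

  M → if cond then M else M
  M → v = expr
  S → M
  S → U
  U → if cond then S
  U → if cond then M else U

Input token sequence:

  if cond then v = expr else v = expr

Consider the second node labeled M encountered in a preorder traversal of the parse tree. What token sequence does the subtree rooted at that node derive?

[S [M if cond then [M v = expr] else [M v = expr]]]

v = expr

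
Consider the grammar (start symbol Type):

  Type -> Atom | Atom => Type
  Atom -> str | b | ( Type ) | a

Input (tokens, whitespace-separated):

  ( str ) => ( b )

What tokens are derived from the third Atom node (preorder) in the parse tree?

( b )

[Type [Atom ( [Type [Atom str]] )] => [Type [Atom ( [Type [Atom b]] )]]]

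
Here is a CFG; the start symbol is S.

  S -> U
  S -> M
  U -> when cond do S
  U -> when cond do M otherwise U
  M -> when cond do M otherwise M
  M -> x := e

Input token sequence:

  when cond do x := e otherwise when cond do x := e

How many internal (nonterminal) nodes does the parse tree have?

6

[S [U when cond do [M x := e] otherwise [U when cond do [S [M x := e]]]]]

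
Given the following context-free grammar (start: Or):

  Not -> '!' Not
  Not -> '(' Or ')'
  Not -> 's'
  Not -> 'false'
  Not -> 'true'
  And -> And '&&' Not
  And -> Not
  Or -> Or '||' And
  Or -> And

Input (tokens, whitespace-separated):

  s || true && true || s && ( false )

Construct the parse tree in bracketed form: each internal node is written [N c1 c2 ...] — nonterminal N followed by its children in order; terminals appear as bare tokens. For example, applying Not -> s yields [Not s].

Or
Or || And
Or || And || And
And || And || And
Not || And || And
s || And || And
s || And && Not || And
s || Not && Not || And
s || true && Not || And
s || true && true || And
s || true && true || And && Not
s || true && true || Not && Not
s || true && true || s && Not
s || true && true || s && ( Or )
s || true && true || s && ( And )
s || true && true || s && ( Not )
s || true && true || s && ( false )

[Or [Or [Or [And [Not s]]] || [And [And [Not true]] && [Not true]]] || [And [And [Not s]] && [Not ( [Or [And [Not false]]] )]]]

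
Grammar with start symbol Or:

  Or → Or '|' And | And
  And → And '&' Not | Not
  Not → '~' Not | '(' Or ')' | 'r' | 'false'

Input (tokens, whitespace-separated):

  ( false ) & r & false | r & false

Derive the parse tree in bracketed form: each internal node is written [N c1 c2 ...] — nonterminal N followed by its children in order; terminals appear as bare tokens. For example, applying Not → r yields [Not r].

Or
Or | And
And | And
And & Not | And
And & Not & Not | And
Not & Not & Not | And
( Or ) & Not & Not | And
( And ) & Not & Not | And
( Not ) & Not & Not | And
( false ) & Not & Not | And
( false ) & r & Not | And
( false ) & r & false | And
( false ) & r & false | And & Not
( false ) & r & false | Not & Not
( false ) & r & false | r & Not
( false ) & r & false | r & false

[Or [Or [And [And [And [Not ( [Or [And [Not false]]] )]] & [Not r]] & [Not false]]] | [And [And [Not r]] & [Not false]]]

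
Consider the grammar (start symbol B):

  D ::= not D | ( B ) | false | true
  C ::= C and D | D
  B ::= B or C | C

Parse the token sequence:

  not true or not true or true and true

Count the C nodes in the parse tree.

4

[B [B [B [C [D not [D true]]]] or [C [D not [D true]]]] or [C [C [D true]] and [D true]]]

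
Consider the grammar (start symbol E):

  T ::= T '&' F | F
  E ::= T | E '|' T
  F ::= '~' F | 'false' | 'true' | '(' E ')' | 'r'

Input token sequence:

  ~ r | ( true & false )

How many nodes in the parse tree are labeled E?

[E [E [T [F ~ [F r]]]] | [T [F ( [E [T [T [F true]] & [F false]]] )]]]

3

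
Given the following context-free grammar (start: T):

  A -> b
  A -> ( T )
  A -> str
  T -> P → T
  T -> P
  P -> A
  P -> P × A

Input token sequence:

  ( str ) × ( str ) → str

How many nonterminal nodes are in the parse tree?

14

[T [P [P [A ( [T [P [A str]]] )]] × [A ( [T [P [A str]]] )]] → [T [P [A str]]]]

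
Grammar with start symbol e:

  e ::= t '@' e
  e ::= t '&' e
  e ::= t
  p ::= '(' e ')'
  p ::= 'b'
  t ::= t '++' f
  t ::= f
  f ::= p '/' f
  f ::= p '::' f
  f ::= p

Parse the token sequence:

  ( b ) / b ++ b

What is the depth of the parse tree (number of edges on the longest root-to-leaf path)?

9

[e [t [t [f [p ( [e [t [f [p b]]]] )] / [f [p b]]]] ++ [f [p b]]]]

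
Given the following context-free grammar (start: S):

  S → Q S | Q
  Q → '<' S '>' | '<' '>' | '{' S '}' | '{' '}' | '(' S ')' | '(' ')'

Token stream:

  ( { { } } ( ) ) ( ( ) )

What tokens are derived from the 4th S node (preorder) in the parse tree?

( )

[S [Q ( [S [Q { [S [Q { }]] }] [S [Q ( )]]] )] [S [Q ( [S [Q ( )]] )]]]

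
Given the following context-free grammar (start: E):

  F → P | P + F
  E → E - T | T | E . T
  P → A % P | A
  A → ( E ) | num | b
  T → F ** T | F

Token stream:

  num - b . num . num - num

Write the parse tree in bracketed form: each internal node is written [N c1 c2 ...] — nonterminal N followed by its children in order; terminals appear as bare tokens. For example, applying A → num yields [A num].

[E [E [E [E [E [T [F [P [A num]]]]] - [T [F [P [A b]]]]] . [T [F [P [A num]]]]] . [T [F [P [A num]]]]] - [T [F [P [A num]]]]]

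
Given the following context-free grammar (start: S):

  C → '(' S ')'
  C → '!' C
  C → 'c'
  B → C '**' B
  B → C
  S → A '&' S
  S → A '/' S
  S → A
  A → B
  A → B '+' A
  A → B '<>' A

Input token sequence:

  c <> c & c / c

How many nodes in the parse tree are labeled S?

[S [A [B [C c]] <> [A [B [C c]]]] & [S [A [B [C c]]] / [S [A [B [C c]]]]]]

3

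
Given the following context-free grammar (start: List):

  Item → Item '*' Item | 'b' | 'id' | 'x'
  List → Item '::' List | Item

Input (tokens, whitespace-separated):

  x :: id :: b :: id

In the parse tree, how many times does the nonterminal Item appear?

[List [Item x] :: [List [Item id] :: [List [Item b] :: [List [Item id]]]]]

4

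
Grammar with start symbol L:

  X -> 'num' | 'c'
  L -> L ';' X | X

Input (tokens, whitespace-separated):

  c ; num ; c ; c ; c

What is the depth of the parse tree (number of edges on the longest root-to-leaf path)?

[L [L [L [L [L [X c]] ; [X num]] ; [X c]] ; [X c]] ; [X c]]

6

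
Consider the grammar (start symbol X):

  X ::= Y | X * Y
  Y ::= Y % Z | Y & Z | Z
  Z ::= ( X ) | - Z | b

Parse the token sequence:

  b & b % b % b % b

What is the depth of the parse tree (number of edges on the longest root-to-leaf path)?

[X [Y [Y [Y [Y [Y [Z b]] & [Z b]] % [Z b]] % [Z b]] % [Z b]]]

7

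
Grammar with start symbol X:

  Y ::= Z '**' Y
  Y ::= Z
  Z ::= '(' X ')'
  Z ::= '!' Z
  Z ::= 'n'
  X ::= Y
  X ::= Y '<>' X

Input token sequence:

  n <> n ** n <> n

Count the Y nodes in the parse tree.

4

[X [Y [Z n]] <> [X [Y [Z n] ** [Y [Z n]]] <> [X [Y [Z n]]]]]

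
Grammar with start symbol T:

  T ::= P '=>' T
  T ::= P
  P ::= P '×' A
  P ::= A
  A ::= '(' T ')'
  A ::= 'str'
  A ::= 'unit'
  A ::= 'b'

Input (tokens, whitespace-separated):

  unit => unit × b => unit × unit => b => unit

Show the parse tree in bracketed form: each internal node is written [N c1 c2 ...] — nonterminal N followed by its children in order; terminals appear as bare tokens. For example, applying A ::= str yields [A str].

[T [P [A unit]] => [T [P [P [A unit]] × [A b]] => [T [P [P [A unit]] × [A unit]] => [T [P [A b]] => [T [P [A unit]]]]]]]

T
P => T
A => T
unit => T
unit => P => T
unit => P × A => T
unit => A × A => T
unit => unit × A => T
unit => unit × b => T
unit => unit × b => P => T
unit => unit × b => P × A => T
unit => unit × b => A × A => T
unit => unit × b => unit × A => T
unit => unit × b => unit × unit => T
unit => unit × b => unit × unit => P => T
unit => unit × b => unit × unit => A => T
unit => unit × b => unit × unit => b => T
unit => unit × b => unit × unit => b => P
unit => unit × b => unit × unit => b => A
unit => unit × b => unit × unit => b => unit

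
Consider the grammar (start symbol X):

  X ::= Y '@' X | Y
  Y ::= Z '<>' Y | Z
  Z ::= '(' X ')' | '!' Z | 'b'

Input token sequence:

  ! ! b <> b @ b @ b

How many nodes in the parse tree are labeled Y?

4

[X [Y [Z ! [Z ! [Z b]]] <> [Y [Z b]]] @ [X [Y [Z b]] @ [X [Y [Z b]]]]]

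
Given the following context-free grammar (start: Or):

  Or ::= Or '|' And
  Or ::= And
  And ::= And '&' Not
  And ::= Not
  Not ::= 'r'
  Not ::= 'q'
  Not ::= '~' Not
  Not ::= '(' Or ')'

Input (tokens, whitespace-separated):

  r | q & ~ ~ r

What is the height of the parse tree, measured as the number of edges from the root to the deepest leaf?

[Or [Or [And [Not r]]] | [And [And [Not q]] & [Not ~ [Not ~ [Not r]]]]]

5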